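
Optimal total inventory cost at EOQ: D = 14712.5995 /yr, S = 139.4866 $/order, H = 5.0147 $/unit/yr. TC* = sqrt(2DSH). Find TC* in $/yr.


2*D*S*H = 20582439.8023
TC* = sqrt(20582439.8023) = 4536.7874

4536.7874 $/yr


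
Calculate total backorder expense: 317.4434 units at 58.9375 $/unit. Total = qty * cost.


Total = 317.4434 * 58.9375 = 18709.3204

18709.3204 $


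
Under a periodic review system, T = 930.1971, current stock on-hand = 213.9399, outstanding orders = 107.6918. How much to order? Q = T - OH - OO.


Inventory position = OH + OO = 213.9399 + 107.6918 = 321.6317
Q = 930.1971 - 321.6317 = 608.5654

608.5654 units


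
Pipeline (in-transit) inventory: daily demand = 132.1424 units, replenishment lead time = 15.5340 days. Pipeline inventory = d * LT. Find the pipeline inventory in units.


Pipeline = 132.1424 * 15.5340 = 2052.7000

2052.7000 units


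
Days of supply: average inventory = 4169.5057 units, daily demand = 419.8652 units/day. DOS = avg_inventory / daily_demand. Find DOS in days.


DOS = 4169.5057 / 419.8652 = 9.9306

9.9306 days


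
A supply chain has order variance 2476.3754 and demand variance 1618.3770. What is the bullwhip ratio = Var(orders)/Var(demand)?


BW = 2476.3754 / 1618.3770 = 1.5302

1.5302


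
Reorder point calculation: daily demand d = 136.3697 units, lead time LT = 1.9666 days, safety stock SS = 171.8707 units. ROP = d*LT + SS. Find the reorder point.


d*LT = 136.3697 * 1.9666 = 268.1847
ROP = 268.1847 + 171.8707 = 440.0554

440.0554 units


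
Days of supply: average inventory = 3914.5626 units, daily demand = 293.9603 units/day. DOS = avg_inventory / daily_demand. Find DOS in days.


DOS = 3914.5626 / 293.9603 = 13.3166

13.3166 days


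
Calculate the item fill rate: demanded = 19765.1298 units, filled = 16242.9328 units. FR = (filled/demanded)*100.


FR = 16242.9328 / 19765.1298 * 100 = 82.1797

82.1797%


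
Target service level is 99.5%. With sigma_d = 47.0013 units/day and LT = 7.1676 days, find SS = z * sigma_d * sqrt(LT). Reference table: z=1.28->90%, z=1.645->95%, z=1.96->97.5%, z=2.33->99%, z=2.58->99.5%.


From the table, SL = 99.5% corresponds to z = 2.58
sqrt(LT) = sqrt(7.1676) = 2.6772
SS = 2.58 * 47.0013 * 2.6772 = 324.6508

324.6508 units


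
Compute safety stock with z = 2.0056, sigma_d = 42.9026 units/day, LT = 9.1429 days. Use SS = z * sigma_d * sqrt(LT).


sqrt(LT) = sqrt(9.1429) = 3.0237
SS = 2.0056 * 42.9026 * 3.0237 = 260.1776

260.1776 units


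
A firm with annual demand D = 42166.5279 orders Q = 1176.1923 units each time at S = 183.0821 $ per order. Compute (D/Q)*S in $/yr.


Number of orders = D/Q = 35.8500
Cost = 35.8500 * 183.0821 = 6563.4986

6563.4986 $/yr


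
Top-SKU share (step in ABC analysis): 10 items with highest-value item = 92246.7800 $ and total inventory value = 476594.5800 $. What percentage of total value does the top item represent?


Top item = 92246.7800
Total = 476594.5800
Percentage = 92246.7800 / 476594.5800 * 100 = 19.3554

19.3554%


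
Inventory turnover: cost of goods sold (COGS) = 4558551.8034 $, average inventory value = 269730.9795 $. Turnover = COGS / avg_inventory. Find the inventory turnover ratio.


Turnover = 4558551.8034 / 269730.9795 = 16.9004

16.9004


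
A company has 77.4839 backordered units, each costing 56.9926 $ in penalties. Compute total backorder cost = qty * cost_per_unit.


Total = 77.4839 * 56.9926 = 4416.0089

4416.0089 $


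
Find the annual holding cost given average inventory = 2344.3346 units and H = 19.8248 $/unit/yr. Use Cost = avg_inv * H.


Cost = 2344.3346 * 19.8248 = 46475.9646

46475.9646 $/yr


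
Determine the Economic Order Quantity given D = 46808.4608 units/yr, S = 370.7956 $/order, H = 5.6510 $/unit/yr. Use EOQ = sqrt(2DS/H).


2*D*S = 2 * 46808.4608 * 370.7956 = 34712742.6148
2*D*S/H = 6142761.0361
EOQ = sqrt(6142761.0361) = 2478.4594

2478.4594 units


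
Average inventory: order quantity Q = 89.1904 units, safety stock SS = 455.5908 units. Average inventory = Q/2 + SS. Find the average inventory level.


Q/2 = 44.5952
Avg = 44.5952 + 455.5908 = 500.1860

500.1860 units


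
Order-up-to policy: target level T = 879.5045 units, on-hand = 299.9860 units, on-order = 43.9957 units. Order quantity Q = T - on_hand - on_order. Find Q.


Inventory position = OH + OO = 299.9860 + 43.9957 = 343.9817
Q = 879.5045 - 343.9817 = 535.5228

535.5228 units


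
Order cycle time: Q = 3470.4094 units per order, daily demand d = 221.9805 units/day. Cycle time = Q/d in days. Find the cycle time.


Cycle = 3470.4094 / 221.9805 = 15.6338

15.6338 days


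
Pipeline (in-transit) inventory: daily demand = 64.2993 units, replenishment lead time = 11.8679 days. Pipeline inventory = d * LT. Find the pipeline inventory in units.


Pipeline = 64.2993 * 11.8679 = 763.0977

763.0977 units


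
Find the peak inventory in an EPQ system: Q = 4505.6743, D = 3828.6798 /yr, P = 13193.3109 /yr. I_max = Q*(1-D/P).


D/P = 0.2902
1 - D/P = 0.7098
I_max = 4505.6743 * 0.7098 = 3198.1341

3198.1341 units


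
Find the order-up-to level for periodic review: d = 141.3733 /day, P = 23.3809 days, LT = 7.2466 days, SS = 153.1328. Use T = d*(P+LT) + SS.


P + LT = 30.6275
d*(P+LT) = 141.3733 * 30.6275 = 4329.9107
T = 4329.9107 + 153.1328 = 4483.0435

4483.0435 units


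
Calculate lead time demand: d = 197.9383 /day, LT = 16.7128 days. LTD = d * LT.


LTD = 197.9383 * 16.7128 = 3308.1032

3308.1032 units


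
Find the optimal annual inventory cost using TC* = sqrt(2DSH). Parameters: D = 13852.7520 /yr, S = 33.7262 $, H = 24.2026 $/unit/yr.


2*D*S*H = 22614942.5735
TC* = sqrt(22614942.5735) = 4755.5171

4755.5171 $/yr


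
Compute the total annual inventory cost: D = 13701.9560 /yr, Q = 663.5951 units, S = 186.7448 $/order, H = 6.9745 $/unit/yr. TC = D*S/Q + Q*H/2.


Ordering cost = D*S/Q = 3855.9191
Holding cost = Q*H/2 = 2314.1220
TC = 3855.9191 + 2314.1220 = 6170.0411

6170.0411 $/yr


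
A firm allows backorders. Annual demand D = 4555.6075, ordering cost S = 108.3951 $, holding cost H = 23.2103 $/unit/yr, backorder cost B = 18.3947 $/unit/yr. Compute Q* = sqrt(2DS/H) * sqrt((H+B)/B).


sqrt(2DS/H) = 206.2778
sqrt((H+B)/B) = 1.5039
Q* = 206.2778 * 1.5039 = 310.2266

310.2266 units


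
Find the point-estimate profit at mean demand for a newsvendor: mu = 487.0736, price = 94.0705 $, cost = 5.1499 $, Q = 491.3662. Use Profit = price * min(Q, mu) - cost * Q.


Sales at mu = min(491.3662, 487.0736) = 487.0736
Revenue = 94.0705 * 487.0736 = 45819.2571
Total cost = 5.1499 * 491.3662 = 2530.4868
Profit = 45819.2571 - 2530.4868 = 43288.7703

43288.7703 $


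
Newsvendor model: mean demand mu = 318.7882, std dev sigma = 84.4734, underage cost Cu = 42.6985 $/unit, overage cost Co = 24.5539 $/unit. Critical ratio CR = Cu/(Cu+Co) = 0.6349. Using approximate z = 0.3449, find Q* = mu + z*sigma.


CR = Cu/(Cu+Co) = 42.6985/(42.6985+24.5539) = 0.6349
z = 0.3449
Q* = 318.7882 + 0.3449 * 84.4734 = 347.9231

347.9231 units


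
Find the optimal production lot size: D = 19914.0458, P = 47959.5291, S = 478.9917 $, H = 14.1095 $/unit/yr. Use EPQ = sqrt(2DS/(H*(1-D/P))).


1 - D/P = 1 - 0.4152 = 0.5848
H*(1-D/P) = 8.2509
2DS = 19077325.3032
EPQ = sqrt(2312159.7842) = 1520.5788

1520.5788 units


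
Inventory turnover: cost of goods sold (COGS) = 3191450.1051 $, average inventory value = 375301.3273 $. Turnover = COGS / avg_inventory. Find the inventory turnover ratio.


Turnover = 3191450.1051 / 375301.3273 = 8.5037

8.5037


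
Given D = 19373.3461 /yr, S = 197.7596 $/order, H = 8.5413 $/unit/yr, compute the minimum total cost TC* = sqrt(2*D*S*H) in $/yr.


2*D*S*H = 65447970.4852
TC* = sqrt(65447970.4852) = 8089.9920

8089.9920 $/yr


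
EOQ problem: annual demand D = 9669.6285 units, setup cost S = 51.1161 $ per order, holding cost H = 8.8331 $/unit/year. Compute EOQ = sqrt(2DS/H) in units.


2*D*S = 2 * 9669.6285 * 51.1161 = 988547.3947
2*D*S/H = 111913.9820
EOQ = sqrt(111913.9820) = 334.5355

334.5355 units


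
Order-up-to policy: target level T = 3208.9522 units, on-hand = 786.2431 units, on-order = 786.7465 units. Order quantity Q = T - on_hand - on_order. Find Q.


Inventory position = OH + OO = 786.2431 + 786.7465 = 1572.9896
Q = 3208.9522 - 1572.9896 = 1635.9626

1635.9626 units


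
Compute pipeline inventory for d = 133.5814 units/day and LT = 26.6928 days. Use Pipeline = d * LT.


Pipeline = 133.5814 * 26.6928 = 3565.6616

3565.6616 units


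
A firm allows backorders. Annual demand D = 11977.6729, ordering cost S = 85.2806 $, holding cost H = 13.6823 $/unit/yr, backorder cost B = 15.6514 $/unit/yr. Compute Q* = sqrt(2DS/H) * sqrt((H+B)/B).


sqrt(2DS/H) = 386.4086
sqrt((H+B)/B) = 1.3690
Q* = 386.4086 * 1.3690 = 528.9975

528.9975 units


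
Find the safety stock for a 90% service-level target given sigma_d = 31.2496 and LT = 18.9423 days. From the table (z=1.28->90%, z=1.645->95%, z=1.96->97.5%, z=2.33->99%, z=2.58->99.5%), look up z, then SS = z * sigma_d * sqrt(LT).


From the table, SL = 90% corresponds to z = 1.28
sqrt(LT) = sqrt(18.9423) = 4.3523
SS = 1.28 * 31.2496 * 4.3523 = 174.0888

174.0888 units


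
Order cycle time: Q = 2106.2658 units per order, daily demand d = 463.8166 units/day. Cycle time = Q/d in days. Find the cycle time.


Cycle = 2106.2658 / 463.8166 = 4.5412

4.5412 days


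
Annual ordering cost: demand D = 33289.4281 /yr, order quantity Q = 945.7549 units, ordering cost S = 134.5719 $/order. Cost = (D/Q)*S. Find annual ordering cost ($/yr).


Number of orders = D/Q = 35.1988
Cost = 35.1988 * 134.5719 = 4736.7680

4736.7680 $/yr


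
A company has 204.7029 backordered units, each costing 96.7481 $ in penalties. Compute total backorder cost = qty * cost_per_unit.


Total = 204.7029 * 96.7481 = 19804.6166

19804.6166 $


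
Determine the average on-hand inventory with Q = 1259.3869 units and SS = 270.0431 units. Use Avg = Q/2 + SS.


Q/2 = 629.6934
Avg = 629.6934 + 270.0431 = 899.7365

899.7365 units


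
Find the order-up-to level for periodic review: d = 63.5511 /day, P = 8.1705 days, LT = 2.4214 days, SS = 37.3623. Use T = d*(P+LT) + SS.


P + LT = 10.5919
d*(P+LT) = 63.5511 * 10.5919 = 673.1269
T = 673.1269 + 37.3623 = 710.4892

710.4892 units


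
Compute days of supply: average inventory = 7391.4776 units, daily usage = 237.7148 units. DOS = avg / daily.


DOS = 7391.4776 / 237.7148 = 31.0939

31.0939 days


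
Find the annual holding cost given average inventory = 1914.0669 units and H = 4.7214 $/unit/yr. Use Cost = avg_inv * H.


Cost = 1914.0669 * 4.7214 = 9037.0755

9037.0755 $/yr


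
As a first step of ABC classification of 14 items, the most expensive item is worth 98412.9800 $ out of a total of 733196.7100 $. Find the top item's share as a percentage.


Top item = 98412.9800
Total = 733196.7100
Percentage = 98412.9800 / 733196.7100 * 100 = 13.4225

13.4225%


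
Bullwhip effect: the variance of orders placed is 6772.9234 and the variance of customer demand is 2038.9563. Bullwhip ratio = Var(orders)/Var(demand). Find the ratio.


BW = 6772.9234 / 2038.9563 = 3.3218

3.3218


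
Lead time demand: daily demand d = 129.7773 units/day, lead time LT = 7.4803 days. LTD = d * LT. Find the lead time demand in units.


LTD = 129.7773 * 7.4803 = 970.7731

970.7731 units


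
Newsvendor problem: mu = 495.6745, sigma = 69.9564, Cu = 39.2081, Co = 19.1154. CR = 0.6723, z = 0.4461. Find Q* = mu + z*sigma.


CR = Cu/(Cu+Co) = 39.2081/(39.2081+19.1154) = 0.6723
z = 0.4461
Q* = 495.6745 + 0.4461 * 69.9564 = 526.8821

526.8821 units


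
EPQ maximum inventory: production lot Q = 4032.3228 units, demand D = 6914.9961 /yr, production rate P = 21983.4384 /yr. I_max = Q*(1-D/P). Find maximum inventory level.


D/P = 0.3146
1 - D/P = 0.6854
I_max = 4032.3228 * 0.6854 = 2763.9363

2763.9363 units


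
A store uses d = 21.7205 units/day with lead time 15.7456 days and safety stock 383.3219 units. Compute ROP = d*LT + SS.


d*LT = 21.7205 * 15.7456 = 342.0023
ROP = 342.0023 + 383.3219 = 725.3242

725.3242 units


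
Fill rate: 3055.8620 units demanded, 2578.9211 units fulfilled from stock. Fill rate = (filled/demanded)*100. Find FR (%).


FR = 2578.9211 / 3055.8620 * 100 = 84.3926

84.3926%


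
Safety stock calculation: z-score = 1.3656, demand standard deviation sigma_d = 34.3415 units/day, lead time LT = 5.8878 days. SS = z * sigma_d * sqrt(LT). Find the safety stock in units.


sqrt(LT) = sqrt(5.8878) = 2.4265
SS = 1.3656 * 34.3415 * 2.4265 = 113.7940

113.7940 units


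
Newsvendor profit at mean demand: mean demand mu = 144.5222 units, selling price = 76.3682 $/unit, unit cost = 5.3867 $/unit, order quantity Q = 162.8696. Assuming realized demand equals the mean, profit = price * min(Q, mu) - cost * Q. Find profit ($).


Sales at mu = min(162.8696, 144.5222) = 144.5222
Revenue = 76.3682 * 144.5222 = 11036.9003
Total cost = 5.3867 * 162.8696 = 877.3297
Profit = 11036.9003 - 877.3297 = 10159.5706

10159.5706 $


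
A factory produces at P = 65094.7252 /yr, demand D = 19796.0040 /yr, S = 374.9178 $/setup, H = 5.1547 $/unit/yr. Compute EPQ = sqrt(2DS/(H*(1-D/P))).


1 - D/P = 1 - 0.3041 = 0.6959
H*(1-D/P) = 3.5871
2DS = 14843748.5369
EPQ = sqrt(4138091.1231) = 2034.2299

2034.2299 units


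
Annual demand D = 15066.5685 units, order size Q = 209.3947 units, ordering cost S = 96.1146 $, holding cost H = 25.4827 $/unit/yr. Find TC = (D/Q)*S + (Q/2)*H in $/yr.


Ordering cost = D*S/Q = 6915.7300
Holding cost = Q*H/2 = 2667.9712
TC = 6915.7300 + 2667.9712 = 9583.7011

9583.7011 $/yr


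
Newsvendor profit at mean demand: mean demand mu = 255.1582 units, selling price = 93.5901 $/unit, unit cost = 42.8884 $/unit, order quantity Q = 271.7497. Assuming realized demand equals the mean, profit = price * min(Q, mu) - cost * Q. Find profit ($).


Sales at mu = min(271.7497, 255.1582) = 255.1582
Revenue = 93.5901 * 255.1582 = 23880.2815
Total cost = 42.8884 * 271.7497 = 11654.9098
Profit = 23880.2815 - 11654.9098 = 12225.3716

12225.3716 $


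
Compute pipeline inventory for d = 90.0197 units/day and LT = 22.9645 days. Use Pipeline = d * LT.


Pipeline = 90.0197 * 22.9645 = 2067.2574

2067.2574 units


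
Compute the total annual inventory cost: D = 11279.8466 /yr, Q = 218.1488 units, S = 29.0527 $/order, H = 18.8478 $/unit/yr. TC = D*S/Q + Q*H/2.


Ordering cost = D*S/Q = 1502.2315
Holding cost = Q*H/2 = 2055.8125
TC = 1502.2315 + 2055.8125 = 3558.0440

3558.0440 $/yr


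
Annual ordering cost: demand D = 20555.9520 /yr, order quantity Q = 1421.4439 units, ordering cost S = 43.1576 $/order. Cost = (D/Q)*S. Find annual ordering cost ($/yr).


Number of orders = D/Q = 14.4613
Cost = 14.4613 * 43.1576 = 624.1158

624.1158 $/yr


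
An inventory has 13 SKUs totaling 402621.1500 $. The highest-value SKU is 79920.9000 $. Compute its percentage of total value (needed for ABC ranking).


Top item = 79920.9000
Total = 402621.1500
Percentage = 79920.9000 / 402621.1500 * 100 = 19.8501

19.8501%


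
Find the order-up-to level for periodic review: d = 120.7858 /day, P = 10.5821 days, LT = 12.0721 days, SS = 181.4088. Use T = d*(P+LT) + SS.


P + LT = 22.6542
d*(P+LT) = 120.7858 * 22.6542 = 2736.3057
T = 2736.3057 + 181.4088 = 2917.7145

2917.7145 units


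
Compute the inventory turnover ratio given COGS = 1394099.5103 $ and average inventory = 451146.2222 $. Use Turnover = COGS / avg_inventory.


Turnover = 1394099.5103 / 451146.2222 = 3.0901

3.0901


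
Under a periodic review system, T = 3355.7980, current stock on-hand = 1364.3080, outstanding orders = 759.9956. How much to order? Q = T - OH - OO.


Inventory position = OH + OO = 1364.3080 + 759.9956 = 2124.3036
Q = 3355.7980 - 2124.3036 = 1231.4944

1231.4944 units


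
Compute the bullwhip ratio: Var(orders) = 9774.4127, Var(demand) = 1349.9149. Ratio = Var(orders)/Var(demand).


BW = 9774.4127 / 1349.9149 = 7.2408

7.2408


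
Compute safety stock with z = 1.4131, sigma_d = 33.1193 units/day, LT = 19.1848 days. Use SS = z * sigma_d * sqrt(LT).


sqrt(LT) = sqrt(19.1848) = 4.3800
SS = 1.4131 * 33.1193 * 4.3800 = 204.9900

204.9900 units


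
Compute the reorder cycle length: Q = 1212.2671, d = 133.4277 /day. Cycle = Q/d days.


Cycle = 1212.2671 / 133.4277 = 9.0856

9.0856 days


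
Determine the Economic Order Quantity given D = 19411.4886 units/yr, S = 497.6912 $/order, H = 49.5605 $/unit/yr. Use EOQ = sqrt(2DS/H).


2*D*S = 2 * 19411.4886 * 497.6912 = 19321854.1102
2*D*S/H = 389863.9866
EOQ = sqrt(389863.9866) = 624.3909

624.3909 units


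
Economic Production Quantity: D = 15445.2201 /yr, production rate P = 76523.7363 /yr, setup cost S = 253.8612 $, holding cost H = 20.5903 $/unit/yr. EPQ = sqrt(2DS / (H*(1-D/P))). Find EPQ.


1 - D/P = 1 - 0.2018 = 0.7982
H*(1-D/P) = 16.4344
2DS = 7841884.2177
EPQ = sqrt(477161.5492) = 690.7688

690.7688 units


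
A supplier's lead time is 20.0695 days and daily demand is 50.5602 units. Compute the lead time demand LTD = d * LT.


LTD = 50.5602 * 20.0695 = 1014.7179

1014.7179 units


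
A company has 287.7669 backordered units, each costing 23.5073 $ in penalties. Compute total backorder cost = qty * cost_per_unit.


Total = 287.7669 * 23.5073 = 6764.6228

6764.6228 $


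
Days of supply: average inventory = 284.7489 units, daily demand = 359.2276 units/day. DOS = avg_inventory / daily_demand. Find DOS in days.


DOS = 284.7489 / 359.2276 = 0.7927

0.7927 days


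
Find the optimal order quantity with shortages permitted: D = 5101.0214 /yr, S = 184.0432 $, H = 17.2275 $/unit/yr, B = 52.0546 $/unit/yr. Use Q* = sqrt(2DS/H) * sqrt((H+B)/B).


sqrt(2DS/H) = 330.1356
sqrt((H+B)/B) = 1.1537
Q* = 330.1356 * 1.1537 = 380.8670

380.8670 units


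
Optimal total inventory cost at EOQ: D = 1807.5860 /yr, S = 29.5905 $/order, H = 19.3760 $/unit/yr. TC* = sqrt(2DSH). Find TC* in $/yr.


2*D*S*H = 2072742.6992
TC* = sqrt(2072742.6992) = 1439.7023

1439.7023 $/yr


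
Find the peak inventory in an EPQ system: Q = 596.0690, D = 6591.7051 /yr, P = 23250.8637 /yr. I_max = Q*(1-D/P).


D/P = 0.2835
1 - D/P = 0.7165
I_max = 596.0690 * 0.7165 = 427.0813

427.0813 units


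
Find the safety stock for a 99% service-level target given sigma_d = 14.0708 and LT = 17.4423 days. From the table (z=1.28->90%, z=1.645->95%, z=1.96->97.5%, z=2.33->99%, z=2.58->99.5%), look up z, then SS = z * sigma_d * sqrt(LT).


From the table, SL = 99% corresponds to z = 2.33
sqrt(LT) = sqrt(17.4423) = 4.1764
SS = 2.33 * 14.0708 * 4.1764 = 136.9231

136.9231 units


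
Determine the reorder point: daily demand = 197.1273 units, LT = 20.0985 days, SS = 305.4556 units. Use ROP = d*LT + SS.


d*LT = 197.1273 * 20.0985 = 3961.9630
ROP = 3961.9630 + 305.4556 = 4267.4186

4267.4186 units


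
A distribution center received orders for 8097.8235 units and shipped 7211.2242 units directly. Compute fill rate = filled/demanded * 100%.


FR = 7211.2242 / 8097.8235 * 100 = 89.0514

89.0514%


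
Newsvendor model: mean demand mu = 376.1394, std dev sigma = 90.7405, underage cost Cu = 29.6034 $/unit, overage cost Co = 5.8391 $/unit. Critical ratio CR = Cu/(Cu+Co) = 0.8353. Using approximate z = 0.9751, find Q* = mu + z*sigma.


CR = Cu/(Cu+Co) = 29.6034/(29.6034+5.8391) = 0.8353
z = 0.9751
Q* = 376.1394 + 0.9751 * 90.7405 = 464.6205

464.6205 units


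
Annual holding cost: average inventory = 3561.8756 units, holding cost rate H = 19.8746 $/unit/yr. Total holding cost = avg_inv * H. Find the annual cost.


Cost = 3561.8756 * 19.8746 = 70790.8528

70790.8528 $/yr


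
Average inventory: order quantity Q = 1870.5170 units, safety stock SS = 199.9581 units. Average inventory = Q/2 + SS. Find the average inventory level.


Q/2 = 935.2585
Avg = 935.2585 + 199.9581 = 1135.2166

1135.2166 units


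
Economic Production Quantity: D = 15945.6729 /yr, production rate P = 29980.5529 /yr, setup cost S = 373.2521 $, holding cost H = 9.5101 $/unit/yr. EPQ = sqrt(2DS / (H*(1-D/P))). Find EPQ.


1 - D/P = 1 - 0.5319 = 0.4681
H*(1-D/P) = 4.4520
2DS = 11903511.7917
EPQ = sqrt(2673750.9814) = 1635.1608

1635.1608 units


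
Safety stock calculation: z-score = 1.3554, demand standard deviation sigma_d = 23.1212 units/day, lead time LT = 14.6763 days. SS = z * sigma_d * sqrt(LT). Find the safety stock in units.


sqrt(LT) = sqrt(14.6763) = 3.8310
SS = 1.3554 * 23.1212 * 3.8310 = 120.0566

120.0566 units


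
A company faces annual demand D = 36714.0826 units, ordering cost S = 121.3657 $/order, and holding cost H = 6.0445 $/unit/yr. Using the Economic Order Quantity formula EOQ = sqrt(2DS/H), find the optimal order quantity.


2*D*S = 2 * 36714.0826 * 121.3657 = 8911660.6692
2*D*S/H = 1474342.0745
EOQ = sqrt(1474342.0745) = 1214.2249

1214.2249 units


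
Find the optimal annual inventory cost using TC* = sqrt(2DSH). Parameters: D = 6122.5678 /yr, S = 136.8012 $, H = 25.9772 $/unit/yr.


2*D*S*H = 43515686.9475
TC* = sqrt(43515686.9475) = 6596.6421

6596.6421 $/yr


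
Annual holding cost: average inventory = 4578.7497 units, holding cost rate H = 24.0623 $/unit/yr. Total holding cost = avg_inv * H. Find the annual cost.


Cost = 4578.7497 * 24.0623 = 110175.2489

110175.2489 $/yr


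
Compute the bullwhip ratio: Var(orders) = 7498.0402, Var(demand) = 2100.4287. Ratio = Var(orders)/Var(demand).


BW = 7498.0402 / 2100.4287 = 3.5698

3.5698


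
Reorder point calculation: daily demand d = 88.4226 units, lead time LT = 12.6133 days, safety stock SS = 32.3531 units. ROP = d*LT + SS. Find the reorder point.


d*LT = 88.4226 * 12.6133 = 1115.3008
ROP = 1115.3008 + 32.3531 = 1147.6539

1147.6539 units


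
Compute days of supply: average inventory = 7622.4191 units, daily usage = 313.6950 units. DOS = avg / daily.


DOS = 7622.4191 / 313.6950 = 24.2988

24.2988 days


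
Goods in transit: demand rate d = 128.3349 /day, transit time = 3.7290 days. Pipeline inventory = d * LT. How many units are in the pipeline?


Pipeline = 128.3349 * 3.7290 = 478.5608

478.5608 units


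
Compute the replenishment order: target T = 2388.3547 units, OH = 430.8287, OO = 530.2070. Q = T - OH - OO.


Inventory position = OH + OO = 430.8287 + 530.2070 = 961.0357
Q = 2388.3547 - 961.0357 = 1427.3190

1427.3190 units


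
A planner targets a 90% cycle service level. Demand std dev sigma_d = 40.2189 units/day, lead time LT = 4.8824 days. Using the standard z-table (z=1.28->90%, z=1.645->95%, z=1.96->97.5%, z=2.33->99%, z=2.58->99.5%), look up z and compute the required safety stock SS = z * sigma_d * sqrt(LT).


From the table, SL = 90% corresponds to z = 1.28
sqrt(LT) = sqrt(4.8824) = 2.2096
SS = 1.28 * 40.2189 * 2.2096 = 113.7514

113.7514 units


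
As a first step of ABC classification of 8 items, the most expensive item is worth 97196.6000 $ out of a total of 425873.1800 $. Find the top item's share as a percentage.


Top item = 97196.6000
Total = 425873.1800
Percentage = 97196.6000 / 425873.1800 * 100 = 22.8229

22.8229%


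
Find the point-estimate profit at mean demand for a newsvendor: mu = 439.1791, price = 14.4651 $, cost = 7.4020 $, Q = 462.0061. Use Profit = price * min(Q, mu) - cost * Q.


Sales at mu = min(462.0061, 439.1791) = 439.1791
Revenue = 14.4651 * 439.1791 = 6352.7696
Total cost = 7.4020 * 462.0061 = 3419.7692
Profit = 6352.7696 - 3419.7692 = 2933.0004

2933.0004 $


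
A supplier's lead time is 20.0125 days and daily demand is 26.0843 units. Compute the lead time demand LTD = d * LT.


LTD = 26.0843 * 20.0125 = 522.0121

522.0121 units


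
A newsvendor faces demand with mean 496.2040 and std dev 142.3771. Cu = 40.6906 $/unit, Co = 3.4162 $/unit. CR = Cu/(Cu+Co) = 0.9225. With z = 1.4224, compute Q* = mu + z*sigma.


CR = Cu/(Cu+Co) = 40.6906/(40.6906+3.4162) = 0.9225
z = 1.4224
Q* = 496.2040 + 1.4224 * 142.3771 = 698.7212

698.7212 units


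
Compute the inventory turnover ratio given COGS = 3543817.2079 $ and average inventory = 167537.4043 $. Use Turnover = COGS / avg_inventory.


Turnover = 3543817.2079 / 167537.4043 = 21.1524

21.1524


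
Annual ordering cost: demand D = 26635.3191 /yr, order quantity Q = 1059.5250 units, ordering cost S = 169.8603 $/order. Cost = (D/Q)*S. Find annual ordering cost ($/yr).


Number of orders = D/Q = 25.1389
Cost = 25.1389 * 169.8603 = 4270.1053

4270.1053 $/yr


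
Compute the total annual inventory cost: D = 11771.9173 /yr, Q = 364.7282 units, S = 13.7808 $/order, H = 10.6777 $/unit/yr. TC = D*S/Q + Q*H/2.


Ordering cost = D*S/Q = 444.7872
Holding cost = Q*H/2 = 1947.2292
TC = 444.7872 + 1947.2292 = 2392.0164

2392.0164 $/yr


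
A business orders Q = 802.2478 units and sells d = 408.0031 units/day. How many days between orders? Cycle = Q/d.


Cycle = 802.2478 / 408.0031 = 1.9663

1.9663 days


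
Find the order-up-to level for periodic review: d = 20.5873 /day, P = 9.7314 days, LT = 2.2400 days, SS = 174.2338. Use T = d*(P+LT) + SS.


P + LT = 11.9714
d*(P+LT) = 20.5873 * 11.9714 = 246.4588
T = 246.4588 + 174.2338 = 420.6926

420.6926 units


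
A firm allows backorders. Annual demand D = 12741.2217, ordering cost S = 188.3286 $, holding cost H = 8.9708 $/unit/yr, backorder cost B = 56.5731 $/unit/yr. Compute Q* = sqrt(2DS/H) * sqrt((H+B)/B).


sqrt(2DS/H) = 731.4137
sqrt((H+B)/B) = 1.0764
Q* = 731.4137 * 1.0764 = 787.2710

787.2710 units


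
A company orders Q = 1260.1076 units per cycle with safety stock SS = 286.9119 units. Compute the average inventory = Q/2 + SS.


Q/2 = 630.0538
Avg = 630.0538 + 286.9119 = 916.9657

916.9657 units


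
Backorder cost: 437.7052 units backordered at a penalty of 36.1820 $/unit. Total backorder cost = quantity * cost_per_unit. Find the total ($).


Total = 437.7052 * 36.1820 = 15837.0495

15837.0495 $


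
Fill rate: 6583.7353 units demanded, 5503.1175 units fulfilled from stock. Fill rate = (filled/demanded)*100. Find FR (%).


FR = 5503.1175 / 6583.7353 * 100 = 83.5866

83.5866%


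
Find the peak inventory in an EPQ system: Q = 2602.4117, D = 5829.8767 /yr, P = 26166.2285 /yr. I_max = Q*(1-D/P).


D/P = 0.2228
1 - D/P = 0.7772
I_max = 2602.4117 * 0.7772 = 2022.5903

2022.5903 units


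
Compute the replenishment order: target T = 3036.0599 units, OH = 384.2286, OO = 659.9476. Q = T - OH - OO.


Inventory position = OH + OO = 384.2286 + 659.9476 = 1044.1762
Q = 3036.0599 - 1044.1762 = 1991.8837

1991.8837 units


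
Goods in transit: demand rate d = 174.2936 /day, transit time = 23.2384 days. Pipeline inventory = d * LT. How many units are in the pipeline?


Pipeline = 174.2936 * 23.2384 = 4050.3044

4050.3044 units


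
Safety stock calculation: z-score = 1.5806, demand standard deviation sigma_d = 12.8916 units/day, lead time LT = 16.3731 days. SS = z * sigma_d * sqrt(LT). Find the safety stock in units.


sqrt(LT) = sqrt(16.3731) = 4.0464
SS = 1.5806 * 12.8916 * 4.0464 = 82.4507

82.4507 units


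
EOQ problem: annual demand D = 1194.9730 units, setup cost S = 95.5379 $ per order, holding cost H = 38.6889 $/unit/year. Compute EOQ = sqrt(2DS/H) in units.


2*D*S = 2 * 1194.9730 * 95.5379 = 228330.4220
2*D*S/H = 5901.7036
EOQ = sqrt(5901.7036) = 76.8225

76.8225 units


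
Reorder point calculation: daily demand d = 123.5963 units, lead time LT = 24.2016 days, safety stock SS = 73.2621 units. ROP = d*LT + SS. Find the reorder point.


d*LT = 123.5963 * 24.2016 = 2991.2282
ROP = 2991.2282 + 73.2621 = 3064.4903

3064.4903 units


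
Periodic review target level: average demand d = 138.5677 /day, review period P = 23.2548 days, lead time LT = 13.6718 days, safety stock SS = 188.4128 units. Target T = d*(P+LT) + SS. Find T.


P + LT = 36.9266
d*(P+LT) = 138.5677 * 36.9266 = 5116.8340
T = 5116.8340 + 188.4128 = 5305.2468

5305.2468 units


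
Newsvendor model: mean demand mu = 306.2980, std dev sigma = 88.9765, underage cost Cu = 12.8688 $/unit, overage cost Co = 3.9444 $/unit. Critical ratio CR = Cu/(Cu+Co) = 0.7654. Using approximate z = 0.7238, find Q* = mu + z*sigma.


CR = Cu/(Cu+Co) = 12.8688/(12.8688+3.9444) = 0.7654
z = 0.7238
Q* = 306.2980 + 0.7238 * 88.9765 = 370.6992

370.6992 units


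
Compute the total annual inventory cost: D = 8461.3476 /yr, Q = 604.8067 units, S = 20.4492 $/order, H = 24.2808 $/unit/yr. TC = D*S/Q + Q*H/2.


Ordering cost = D*S/Q = 286.0878
Holding cost = Q*H/2 = 7342.5953
TC = 286.0878 + 7342.5953 = 7628.6830

7628.6830 $/yr


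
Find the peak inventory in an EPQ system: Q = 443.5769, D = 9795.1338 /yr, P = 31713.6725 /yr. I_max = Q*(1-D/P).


D/P = 0.3089
1 - D/P = 0.6911
I_max = 443.5769 * 0.6911 = 306.5731

306.5731 units


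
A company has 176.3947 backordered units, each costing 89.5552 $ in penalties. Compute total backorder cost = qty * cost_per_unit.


Total = 176.3947 * 89.5552 = 15797.0626

15797.0626 $


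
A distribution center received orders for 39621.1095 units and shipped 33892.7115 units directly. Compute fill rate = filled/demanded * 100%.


FR = 33892.7115 / 39621.1095 * 100 = 85.5421

85.5421%


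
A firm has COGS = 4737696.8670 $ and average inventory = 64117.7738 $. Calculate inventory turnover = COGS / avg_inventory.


Turnover = 4737696.8670 / 64117.7738 = 73.8905

73.8905


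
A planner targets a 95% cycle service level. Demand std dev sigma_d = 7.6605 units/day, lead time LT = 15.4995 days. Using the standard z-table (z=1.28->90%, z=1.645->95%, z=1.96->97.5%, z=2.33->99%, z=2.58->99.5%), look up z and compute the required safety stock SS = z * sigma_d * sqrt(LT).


From the table, SL = 95% corresponds to z = 1.645
sqrt(LT) = sqrt(15.4995) = 3.9369
SS = 1.645 * 7.6605 * 3.9369 = 49.6114

49.6114 units


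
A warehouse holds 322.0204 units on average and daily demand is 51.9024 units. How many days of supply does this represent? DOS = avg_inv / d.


DOS = 322.0204 / 51.9024 = 6.2043

6.2043 days


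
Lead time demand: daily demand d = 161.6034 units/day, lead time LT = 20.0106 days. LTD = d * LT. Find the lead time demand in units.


LTD = 161.6034 * 20.0106 = 3233.7810

3233.7810 units


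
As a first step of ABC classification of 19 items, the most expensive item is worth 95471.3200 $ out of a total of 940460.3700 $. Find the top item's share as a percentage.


Top item = 95471.3200
Total = 940460.3700
Percentage = 95471.3200 / 940460.3700 * 100 = 10.1516

10.1516%


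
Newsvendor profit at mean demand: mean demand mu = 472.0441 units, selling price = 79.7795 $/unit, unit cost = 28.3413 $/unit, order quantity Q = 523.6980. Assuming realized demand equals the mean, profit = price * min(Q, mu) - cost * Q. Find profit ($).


Sales at mu = min(523.6980, 472.0441) = 472.0441
Revenue = 79.7795 * 472.0441 = 37659.4423
Total cost = 28.3413 * 523.6980 = 14842.2821
Profit = 37659.4423 - 14842.2821 = 22817.1601

22817.1601 $


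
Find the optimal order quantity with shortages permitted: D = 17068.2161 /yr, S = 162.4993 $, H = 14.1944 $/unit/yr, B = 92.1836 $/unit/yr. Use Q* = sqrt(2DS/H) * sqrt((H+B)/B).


sqrt(2DS/H) = 625.1386
sqrt((H+B)/B) = 1.0742
Q* = 625.1386 * 1.0742 = 671.5454

671.5454 units


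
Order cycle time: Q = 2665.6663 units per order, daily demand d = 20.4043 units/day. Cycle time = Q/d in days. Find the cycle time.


Cycle = 2665.6663 / 20.4043 = 130.6424

130.6424 days


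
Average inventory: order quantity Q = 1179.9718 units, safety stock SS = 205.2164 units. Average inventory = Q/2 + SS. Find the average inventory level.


Q/2 = 589.9859
Avg = 589.9859 + 205.2164 = 795.2023

795.2023 units


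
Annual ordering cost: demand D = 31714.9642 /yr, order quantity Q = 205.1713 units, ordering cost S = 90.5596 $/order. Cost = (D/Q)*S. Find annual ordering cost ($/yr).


Number of orders = D/Q = 154.5780
Cost = 154.5780 * 90.5596 = 13998.5196

13998.5196 $/yr


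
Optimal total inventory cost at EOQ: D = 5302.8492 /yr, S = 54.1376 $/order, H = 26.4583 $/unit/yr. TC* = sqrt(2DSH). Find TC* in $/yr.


2*D*S*H = 15191484.2627
TC* = sqrt(15191484.2627) = 3897.6255

3897.6255 $/yr


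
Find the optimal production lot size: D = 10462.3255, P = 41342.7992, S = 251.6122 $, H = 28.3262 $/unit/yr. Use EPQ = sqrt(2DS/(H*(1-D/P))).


1 - D/P = 1 - 0.2531 = 0.7469
H*(1-D/P) = 21.1579
2DS = 5264897.4723
EPQ = sqrt(248838.4717) = 498.8371

498.8371 units


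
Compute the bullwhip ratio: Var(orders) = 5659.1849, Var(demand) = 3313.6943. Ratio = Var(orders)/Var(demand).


BW = 5659.1849 / 3313.6943 = 1.7078

1.7078


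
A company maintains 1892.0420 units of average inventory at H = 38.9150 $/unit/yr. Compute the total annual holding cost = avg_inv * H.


Cost = 1892.0420 * 38.9150 = 73628.8144

73628.8144 $/yr


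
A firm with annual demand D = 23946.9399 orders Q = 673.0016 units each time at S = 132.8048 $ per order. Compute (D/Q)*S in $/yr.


Number of orders = D/Q = 35.5823
Cost = 35.5823 * 132.8048 = 4725.4993

4725.4993 $/yr


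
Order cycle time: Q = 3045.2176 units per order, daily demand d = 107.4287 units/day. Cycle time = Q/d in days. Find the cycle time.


Cycle = 3045.2176 / 107.4287 = 28.3464

28.3464 days


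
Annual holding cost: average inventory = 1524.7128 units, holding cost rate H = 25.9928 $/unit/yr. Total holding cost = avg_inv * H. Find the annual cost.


Cost = 1524.7128 * 25.9928 = 39631.5549

39631.5549 $/yr


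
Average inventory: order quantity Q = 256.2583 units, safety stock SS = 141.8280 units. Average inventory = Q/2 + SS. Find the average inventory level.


Q/2 = 128.1292
Avg = 128.1292 + 141.8280 = 269.9572

269.9572 units


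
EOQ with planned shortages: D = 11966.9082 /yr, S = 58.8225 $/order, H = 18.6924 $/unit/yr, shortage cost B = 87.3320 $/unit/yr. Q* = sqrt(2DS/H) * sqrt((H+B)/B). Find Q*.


sqrt(2DS/H) = 274.4386
sqrt((H+B)/B) = 1.1018
Q* = 274.4386 * 1.1018 = 302.3858

302.3858 units


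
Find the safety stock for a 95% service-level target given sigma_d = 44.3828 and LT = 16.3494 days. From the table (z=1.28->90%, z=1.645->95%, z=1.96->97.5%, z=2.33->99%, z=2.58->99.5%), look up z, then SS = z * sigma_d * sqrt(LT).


From the table, SL = 95% corresponds to z = 1.645
sqrt(LT) = sqrt(16.3494) = 4.0434
SS = 1.645 * 44.3828 * 4.0434 = 295.2103

295.2103 units


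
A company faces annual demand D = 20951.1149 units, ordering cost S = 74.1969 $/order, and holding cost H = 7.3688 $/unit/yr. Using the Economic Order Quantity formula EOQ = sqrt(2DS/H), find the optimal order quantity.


2*D*S = 2 * 20951.1149 * 74.1969 = 3109015.5542
2*D*S/H = 421916.1267
EOQ = sqrt(421916.1267) = 649.5507

649.5507 units


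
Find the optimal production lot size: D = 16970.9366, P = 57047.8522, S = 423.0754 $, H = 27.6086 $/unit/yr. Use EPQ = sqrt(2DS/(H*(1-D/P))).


1 - D/P = 1 - 0.2975 = 0.7025
H*(1-D/P) = 19.3954
2DS = 14359971.5808
EPQ = sqrt(740379.1911) = 860.4529

860.4529 units


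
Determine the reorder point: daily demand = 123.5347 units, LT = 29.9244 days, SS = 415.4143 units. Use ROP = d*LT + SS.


d*LT = 123.5347 * 29.9244 = 3696.7018
ROP = 3696.7018 + 415.4143 = 4112.1161

4112.1161 units


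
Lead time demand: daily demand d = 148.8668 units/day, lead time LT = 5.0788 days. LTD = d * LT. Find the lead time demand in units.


LTD = 148.8668 * 5.0788 = 756.0647

756.0647 units


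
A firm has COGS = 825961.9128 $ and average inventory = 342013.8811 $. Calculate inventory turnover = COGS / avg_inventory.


Turnover = 825961.9128 / 342013.8811 = 2.4150

2.4150


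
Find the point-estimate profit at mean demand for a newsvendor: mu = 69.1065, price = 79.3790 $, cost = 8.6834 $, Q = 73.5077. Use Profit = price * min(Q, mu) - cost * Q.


Sales at mu = min(73.5077, 69.1065) = 69.1065
Revenue = 79.3790 * 69.1065 = 5485.6049
Total cost = 8.6834 * 73.5077 = 638.2968
Profit = 5485.6049 - 638.2968 = 4847.3081

4847.3081 $


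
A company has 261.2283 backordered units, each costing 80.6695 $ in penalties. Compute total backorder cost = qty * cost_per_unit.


Total = 261.2283 * 80.6695 = 21073.1563

21073.1563 $


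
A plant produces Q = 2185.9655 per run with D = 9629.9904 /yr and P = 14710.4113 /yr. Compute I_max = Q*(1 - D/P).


D/P = 0.6546
1 - D/P = 0.3454
I_max = 2185.9655 * 0.3454 = 754.9500

754.9500 units


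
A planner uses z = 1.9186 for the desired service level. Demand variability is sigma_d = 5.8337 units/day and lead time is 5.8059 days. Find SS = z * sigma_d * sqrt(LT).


sqrt(LT) = sqrt(5.8059) = 2.4095
SS = 1.9186 * 5.8337 * 2.4095 = 26.9689

26.9689 units


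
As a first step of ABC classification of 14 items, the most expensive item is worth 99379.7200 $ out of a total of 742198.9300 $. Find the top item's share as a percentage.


Top item = 99379.7200
Total = 742198.9300
Percentage = 99379.7200 / 742198.9300 * 100 = 13.3899

13.3899%


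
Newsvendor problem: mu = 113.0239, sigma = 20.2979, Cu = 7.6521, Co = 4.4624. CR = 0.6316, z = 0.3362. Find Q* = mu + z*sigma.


CR = Cu/(Cu+Co) = 7.6521/(7.6521+4.4624) = 0.6316
z = 0.3362
Q* = 113.0239 + 0.3362 * 20.2979 = 119.8481

119.8481 units


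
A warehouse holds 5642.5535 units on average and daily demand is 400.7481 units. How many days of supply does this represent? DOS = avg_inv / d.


DOS = 5642.5535 / 400.7481 = 14.0801

14.0801 days


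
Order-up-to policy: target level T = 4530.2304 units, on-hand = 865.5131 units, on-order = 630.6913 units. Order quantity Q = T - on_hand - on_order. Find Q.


Inventory position = OH + OO = 865.5131 + 630.6913 = 1496.2044
Q = 4530.2304 - 1496.2044 = 3034.0260

3034.0260 units


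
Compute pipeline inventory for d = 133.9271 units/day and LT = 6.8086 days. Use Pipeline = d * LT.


Pipeline = 133.9271 * 6.8086 = 911.8561

911.8561 units


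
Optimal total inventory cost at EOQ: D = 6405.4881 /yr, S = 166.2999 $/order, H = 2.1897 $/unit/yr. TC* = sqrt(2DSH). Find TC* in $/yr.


2*D*S*H = 4665077.1543
TC* = sqrt(4665077.1543) = 2159.8790

2159.8790 $/yr


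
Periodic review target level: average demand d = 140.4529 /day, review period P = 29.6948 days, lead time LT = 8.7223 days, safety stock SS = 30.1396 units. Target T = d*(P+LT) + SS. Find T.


P + LT = 38.4171
d*(P+LT) = 140.4529 * 38.4171 = 5395.7931
T = 5395.7931 + 30.1396 = 5425.9327

5425.9327 units


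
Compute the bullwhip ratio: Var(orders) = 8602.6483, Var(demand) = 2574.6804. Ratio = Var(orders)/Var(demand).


BW = 8602.6483 / 2574.6804 = 3.3412

3.3412


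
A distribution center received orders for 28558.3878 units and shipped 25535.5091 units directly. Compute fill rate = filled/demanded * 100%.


FR = 25535.5091 / 28558.3878 * 100 = 89.4151

89.4151%


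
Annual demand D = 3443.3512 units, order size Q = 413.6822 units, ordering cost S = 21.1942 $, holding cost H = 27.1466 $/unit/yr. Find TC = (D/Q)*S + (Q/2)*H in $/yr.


Ordering cost = D*S/Q = 176.4134
Holding cost = Q*H/2 = 5615.0326
TC = 176.4134 + 5615.0326 = 5791.4460

5791.4460 $/yr


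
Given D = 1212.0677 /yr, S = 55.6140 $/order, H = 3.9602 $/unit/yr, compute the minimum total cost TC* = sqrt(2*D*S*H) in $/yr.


2*D*S*H = 533897.7931
TC* = sqrt(533897.7931) = 730.6831

730.6831 $/yr


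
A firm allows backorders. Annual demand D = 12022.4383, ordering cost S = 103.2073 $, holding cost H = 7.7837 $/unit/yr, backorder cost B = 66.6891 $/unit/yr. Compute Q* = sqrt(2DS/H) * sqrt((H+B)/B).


sqrt(2DS/H) = 564.6423
sqrt((H+B)/B) = 1.0567
Q* = 564.6423 * 1.0567 = 596.6846

596.6846 units


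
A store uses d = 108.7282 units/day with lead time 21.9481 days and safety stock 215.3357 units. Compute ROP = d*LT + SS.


d*LT = 108.7282 * 21.9481 = 2386.3774
ROP = 2386.3774 + 215.3357 = 2601.7131

2601.7131 units
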